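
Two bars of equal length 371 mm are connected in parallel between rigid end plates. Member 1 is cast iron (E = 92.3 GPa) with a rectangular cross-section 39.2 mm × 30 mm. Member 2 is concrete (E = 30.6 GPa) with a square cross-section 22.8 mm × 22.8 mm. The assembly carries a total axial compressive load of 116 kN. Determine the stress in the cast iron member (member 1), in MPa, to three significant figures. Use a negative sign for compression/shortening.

-86.0 MPa

A_1 = 1176 mm².
A_2 = 519.8 mm².
Equal strain + equilibrium ⇒ each member carries load in proportion to AE: A₁E₁ = 108500000 N, A₂E₂ = 15910000 N, ΣAE = 124500000 N.
σ₁ = P·E₁/ΣAE = -116000·92300/124500000 = -86.03 MPa.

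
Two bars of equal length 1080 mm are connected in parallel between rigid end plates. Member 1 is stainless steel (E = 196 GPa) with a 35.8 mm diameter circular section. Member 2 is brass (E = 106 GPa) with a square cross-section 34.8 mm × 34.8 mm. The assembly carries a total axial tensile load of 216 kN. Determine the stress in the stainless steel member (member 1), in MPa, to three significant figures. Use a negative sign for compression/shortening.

A_1 = 1007 mm².
A_2 = 1211 mm².
Equal strain + equilibrium ⇒ each member carries load in proportion to AE: A₁E₁ = 197300000 N, A₂E₂ = 128400000 N, ΣAE = 325700000 N.
σ₁ = P·E₁/ΣAE = 216000·196000/325700000 = 130 MPa.

130 MPa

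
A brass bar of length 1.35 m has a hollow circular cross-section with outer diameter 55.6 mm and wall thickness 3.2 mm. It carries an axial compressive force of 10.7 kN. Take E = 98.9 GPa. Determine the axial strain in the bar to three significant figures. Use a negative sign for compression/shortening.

-2.05e-04

A = 526.8 mm².
σ = N/A = -20.31 MPa; ε = σ/E = -20.31/98900 = -2.054e-04.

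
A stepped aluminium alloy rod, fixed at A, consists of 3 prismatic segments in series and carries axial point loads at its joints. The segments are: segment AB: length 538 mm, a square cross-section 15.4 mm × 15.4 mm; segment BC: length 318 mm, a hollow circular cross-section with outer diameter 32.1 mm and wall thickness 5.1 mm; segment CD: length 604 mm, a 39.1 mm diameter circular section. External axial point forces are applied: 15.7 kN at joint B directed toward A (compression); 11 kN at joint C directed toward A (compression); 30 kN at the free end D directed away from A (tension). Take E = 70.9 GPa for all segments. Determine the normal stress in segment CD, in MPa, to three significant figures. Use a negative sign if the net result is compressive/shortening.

Internal axial forces (sectioning from the free end, tension +): N_CD = 30 kN, N_BC = 19 kN, N_AB = 3.3 kN.
A_CD = 1201 mm².
σ_CD = N_CD/A_CD = 30000/1201 = 24.98 MPa.

25.0 MPa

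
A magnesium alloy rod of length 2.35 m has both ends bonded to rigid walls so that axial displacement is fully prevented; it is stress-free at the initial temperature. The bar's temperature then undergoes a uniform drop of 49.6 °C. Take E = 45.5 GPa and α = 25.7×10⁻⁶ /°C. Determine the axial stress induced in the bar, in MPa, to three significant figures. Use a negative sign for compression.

58.0 MPa

Free thermal expansion αLΔT = 25.7e-6 · 2350 · -49.6 = -2.996 mm.
The walls impose strain ε = −(-2.996)/2350 = 1.2747e-03; σ = Eε = 45500 · 1.2747e-03 = 58 MPa.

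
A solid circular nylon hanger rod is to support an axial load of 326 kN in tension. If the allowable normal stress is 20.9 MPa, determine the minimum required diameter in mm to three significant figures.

Required area A ≥ P/σ_allow = 326000/20.9 = 15600 mm².
For a solid circular section, d ≥ √(4A/π) = 140.9 mm.

141 mm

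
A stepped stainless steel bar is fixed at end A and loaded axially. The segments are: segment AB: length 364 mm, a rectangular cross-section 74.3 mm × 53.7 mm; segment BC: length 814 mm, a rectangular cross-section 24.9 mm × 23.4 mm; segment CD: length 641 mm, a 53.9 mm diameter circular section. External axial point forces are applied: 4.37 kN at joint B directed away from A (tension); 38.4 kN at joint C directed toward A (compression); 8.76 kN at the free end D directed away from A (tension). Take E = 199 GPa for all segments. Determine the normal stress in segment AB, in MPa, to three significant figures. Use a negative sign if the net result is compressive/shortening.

-6.33 MPa

Internal axial forces (sectioning from the free end, tension +): N_CD = 8.76 kN, N_BC = -29.64 kN, N_AB = -25.27 kN.
A_AB = 3990 mm².
σ_AB = N_AB/A_AB = -25270/3990 = -6.333 MPa.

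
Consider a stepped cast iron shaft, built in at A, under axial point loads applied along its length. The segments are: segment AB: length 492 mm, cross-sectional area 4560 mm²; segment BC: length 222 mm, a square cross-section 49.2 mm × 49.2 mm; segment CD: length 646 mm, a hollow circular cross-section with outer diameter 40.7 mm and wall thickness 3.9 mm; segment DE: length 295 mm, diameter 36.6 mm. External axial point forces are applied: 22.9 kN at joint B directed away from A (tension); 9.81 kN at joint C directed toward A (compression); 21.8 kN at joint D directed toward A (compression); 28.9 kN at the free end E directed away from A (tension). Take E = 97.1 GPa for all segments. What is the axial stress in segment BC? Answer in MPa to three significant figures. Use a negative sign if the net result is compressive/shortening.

Internal axial forces (sectioning from the free end, tension +): N_DE = 28.9 kN, N_CD = 7.1 kN, N_BC = -2.71 kN, N_AB = 20.19 kN.
A_BC = 2421 mm².
σ_BC = N_BC/A_BC = -2710/2421 = -1.12 MPa.

-1.12 MPa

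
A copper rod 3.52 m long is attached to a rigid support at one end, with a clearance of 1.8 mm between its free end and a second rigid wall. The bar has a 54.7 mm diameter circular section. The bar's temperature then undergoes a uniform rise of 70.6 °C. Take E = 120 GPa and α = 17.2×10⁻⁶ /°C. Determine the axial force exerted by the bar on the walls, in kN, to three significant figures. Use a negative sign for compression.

Free thermal expansion αLΔT = 17.2e-6 · 3520 · 70.6 = 4.274 mm.
The walls engage after the gap closes; constrained expansion = 4.274 − 1.8 = 2.474 mm.
The walls impose strain ε = −(2.474)/3520 = -7.0296e-04; σ = Eε = 120000 · -7.0296e-04 = -84.35 MPa.
Wall reaction R = σ·A = -84.35·2350 = -198200 N = -198.2 kN.

-198 kN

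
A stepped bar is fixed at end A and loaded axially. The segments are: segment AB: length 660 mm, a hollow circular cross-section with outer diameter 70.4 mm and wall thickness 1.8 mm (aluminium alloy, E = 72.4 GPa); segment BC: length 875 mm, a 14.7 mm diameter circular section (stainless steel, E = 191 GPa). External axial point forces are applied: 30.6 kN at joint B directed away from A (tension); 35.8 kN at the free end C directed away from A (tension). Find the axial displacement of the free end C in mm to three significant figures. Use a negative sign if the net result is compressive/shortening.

2.53 mm

Internal axial forces (sectioning from the free end, tension +): N_BC = 35.8 kN, N_AB = 66.4 kN.
A_AB = 387.9 mm².
A_BC = 169.7 mm².
δ_AB = 66400·660/(387.9·72400) = 1.56 mm
δ_BC = 35800·875/(169.7·191000) = 0.9663 mm
δ = Σδ_i = 2.527 mm.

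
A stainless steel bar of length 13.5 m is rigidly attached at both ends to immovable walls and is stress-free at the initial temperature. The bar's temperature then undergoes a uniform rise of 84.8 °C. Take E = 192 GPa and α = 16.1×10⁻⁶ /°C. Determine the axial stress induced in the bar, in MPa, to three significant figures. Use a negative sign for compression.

Free thermal expansion αLΔT = 16.1e-6 · 13500 · 84.8 = 18.43 mm.
The walls impose strain ε = −(18.43)/13500 = -1.3653e-03; σ = Eε = 192000 · -1.3653e-03 = -262.1 MPa.

-262 MPa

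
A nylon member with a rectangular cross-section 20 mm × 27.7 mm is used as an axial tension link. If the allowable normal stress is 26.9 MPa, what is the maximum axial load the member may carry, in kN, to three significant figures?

A = 554 mm².
P_max = σ_allow · A = 26.9 · 554 = 14900 N = 14.9 kN.

14.9 kN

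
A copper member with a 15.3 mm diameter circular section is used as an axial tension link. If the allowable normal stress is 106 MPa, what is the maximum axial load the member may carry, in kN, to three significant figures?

19.5 kN

A = 183.9 mm².
P_max = σ_allow · A = 106 · 183.9 = 19490 N = 19.49 kN.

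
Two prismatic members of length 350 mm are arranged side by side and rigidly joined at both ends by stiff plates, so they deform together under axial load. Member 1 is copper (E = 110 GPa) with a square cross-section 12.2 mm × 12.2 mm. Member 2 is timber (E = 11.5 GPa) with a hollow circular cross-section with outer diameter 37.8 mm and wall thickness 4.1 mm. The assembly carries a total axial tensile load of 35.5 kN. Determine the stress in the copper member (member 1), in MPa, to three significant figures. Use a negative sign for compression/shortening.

A_1 = 148.8 mm².
A_2 = 434.1 mm².
Equal strain + equilibrium ⇒ each member carries load in proportion to AE: A₁E₁ = 16370000 N, A₂E₂ = 4992000 N, ΣAE = 21360000 N.
σ₁ = P·E₁/ΣAE = 35500·110000/21360000 = 182.8 MPa.

183 MPa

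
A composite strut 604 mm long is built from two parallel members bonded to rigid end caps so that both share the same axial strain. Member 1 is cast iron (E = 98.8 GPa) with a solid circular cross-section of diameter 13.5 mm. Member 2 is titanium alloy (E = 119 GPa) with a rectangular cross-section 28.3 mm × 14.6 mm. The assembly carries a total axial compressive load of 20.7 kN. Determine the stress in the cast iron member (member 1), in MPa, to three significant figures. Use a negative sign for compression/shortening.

A_1 = 143.1 mm².
A_2 = 413.2 mm².
Equal strain + equilibrium ⇒ each member carries load in proportion to AE: A₁E₁ = 14140000 N, A₂E₂ = 49170000 N, ΣAE = 63310000 N.
σ₁ = P·E₁/ΣAE = -20700·98800/63310000 = -32.3 MPa.

-32.3 MPa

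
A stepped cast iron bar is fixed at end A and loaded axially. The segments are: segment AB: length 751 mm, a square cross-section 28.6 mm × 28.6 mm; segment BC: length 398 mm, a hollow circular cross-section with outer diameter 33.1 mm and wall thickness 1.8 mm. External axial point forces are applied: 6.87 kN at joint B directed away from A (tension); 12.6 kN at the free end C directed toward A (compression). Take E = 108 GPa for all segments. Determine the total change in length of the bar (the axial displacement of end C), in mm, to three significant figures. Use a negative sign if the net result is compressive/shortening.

Internal axial forces (sectioning from the free end, tension +): N_BC = -12.6 kN, N_AB = -5.73 kN.
A_AB = 818 mm².
A_BC = 177 mm².
δ_AB = -5730·751/(818·108000) = -0.04871 mm
δ_BC = -12600·398/(177·108000) = -0.2623 mm
δ = Σδ_i = -0.3111 mm.

-0.311 mm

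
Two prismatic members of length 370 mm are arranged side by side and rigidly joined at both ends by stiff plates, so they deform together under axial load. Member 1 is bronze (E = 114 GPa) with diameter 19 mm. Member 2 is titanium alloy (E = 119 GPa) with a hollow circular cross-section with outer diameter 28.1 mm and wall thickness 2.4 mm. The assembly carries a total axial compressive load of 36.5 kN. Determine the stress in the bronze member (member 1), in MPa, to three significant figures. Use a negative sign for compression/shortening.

-75.1 MPa

A_1 = 283.5 mm².
A_2 = 193.8 mm².
Equal strain + equilibrium ⇒ each member carries load in proportion to AE: A₁E₁ = 32320000 N, A₂E₂ = 23060000 N, ΣAE = 55380000 N.
σ₁ = P·E₁/ΣAE = -36500·114000/55380000 = -75.13 MPa.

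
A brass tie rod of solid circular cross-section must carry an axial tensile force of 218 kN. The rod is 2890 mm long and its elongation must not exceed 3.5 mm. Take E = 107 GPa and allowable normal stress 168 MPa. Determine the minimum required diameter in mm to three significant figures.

46.3 mm

Required area A ≥ P/σ_allow = 218000/168 = 1298 mm².
For a solid circular section, d ≥ √(4A/π) = 40.65 mm.
Elongation limit: A ≥ PL/(Eδ_allow) = 218000·2890/(107000·3.5) = 1682 mm² ⇒ d ≥ 46.28 mm.
The elongation limit governs.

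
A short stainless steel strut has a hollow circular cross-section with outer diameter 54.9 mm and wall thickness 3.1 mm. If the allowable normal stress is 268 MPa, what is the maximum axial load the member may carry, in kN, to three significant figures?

A = 504.5 mm².
P_max = σ_allow · A = 268 · 504.5 = 135200 N = 135.2 kN.

135 kN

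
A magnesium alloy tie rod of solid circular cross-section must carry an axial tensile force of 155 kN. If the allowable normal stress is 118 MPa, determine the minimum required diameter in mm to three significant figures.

Required area A ≥ P/σ_allow = 155000/118 = 1314 mm².
For a solid circular section, d ≥ √(4A/π) = 40.9 mm.

40.9 mm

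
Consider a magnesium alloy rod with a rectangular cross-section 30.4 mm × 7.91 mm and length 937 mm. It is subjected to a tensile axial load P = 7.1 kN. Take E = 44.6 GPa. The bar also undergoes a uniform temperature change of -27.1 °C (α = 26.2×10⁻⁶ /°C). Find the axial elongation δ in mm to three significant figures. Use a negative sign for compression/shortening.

A = 240.5 mm².
δ_mech = NL/(AE) = 7100·937/(240.5·44600) = 0.6203 mm.
δ_thermal = αLΔT = 26.2e-6·937·-27.1 = -0.6653 mm.
δ = δ_mech + δ_thermal = -0.04497 mm.

-0.0450 mm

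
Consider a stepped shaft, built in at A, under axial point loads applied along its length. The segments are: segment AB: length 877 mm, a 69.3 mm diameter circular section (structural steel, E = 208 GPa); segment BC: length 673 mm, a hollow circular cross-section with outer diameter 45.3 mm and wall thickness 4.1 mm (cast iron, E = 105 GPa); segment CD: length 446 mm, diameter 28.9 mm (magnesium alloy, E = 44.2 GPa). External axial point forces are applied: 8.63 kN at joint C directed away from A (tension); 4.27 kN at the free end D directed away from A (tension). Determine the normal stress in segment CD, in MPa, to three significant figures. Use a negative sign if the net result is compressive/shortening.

Internal axial forces (sectioning from the free end, tension +): N_CD = 4.27 kN, N_BC = 12.9 kN, N_AB = 12.9 kN.
A_CD = 656 mm².
σ_CD = N_CD/A_CD = 4270/656 = 6.509 MPa.

6.51 MPa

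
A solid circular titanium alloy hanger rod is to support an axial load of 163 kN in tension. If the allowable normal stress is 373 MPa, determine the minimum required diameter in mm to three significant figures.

23.6 mm

Required area A ≥ P/σ_allow = 163000/373 = 437 mm².
For a solid circular section, d ≥ √(4A/π) = 23.59 mm.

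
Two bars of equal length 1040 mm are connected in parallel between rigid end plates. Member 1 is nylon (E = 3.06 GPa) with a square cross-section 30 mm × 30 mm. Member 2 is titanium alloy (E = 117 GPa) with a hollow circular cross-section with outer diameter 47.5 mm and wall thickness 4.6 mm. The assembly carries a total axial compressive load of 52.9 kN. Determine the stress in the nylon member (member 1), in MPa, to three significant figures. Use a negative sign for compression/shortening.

-2.15 MPa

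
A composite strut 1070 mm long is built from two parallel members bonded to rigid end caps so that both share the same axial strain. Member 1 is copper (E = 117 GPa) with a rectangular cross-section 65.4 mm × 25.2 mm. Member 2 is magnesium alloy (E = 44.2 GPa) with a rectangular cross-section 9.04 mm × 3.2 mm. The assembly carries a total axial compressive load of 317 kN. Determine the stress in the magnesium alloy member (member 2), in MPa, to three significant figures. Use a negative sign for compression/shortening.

-72.2 MPa

A_1 = 1648 mm².
A_2 = 28.93 mm².
Equal strain + equilibrium ⇒ each member carries load in proportion to AE: A₁E₁ = 192800000 N, A₂E₂ = 1279000 N, ΣAE = 194100000 N.
σ₂ = P·E₂/ΣAE = -317000·44200/194100000 = -72.19 MPa.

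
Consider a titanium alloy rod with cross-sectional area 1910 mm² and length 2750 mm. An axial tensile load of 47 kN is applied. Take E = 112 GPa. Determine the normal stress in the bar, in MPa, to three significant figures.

σ = N/A = 47000/1910 = 24.61 MPa.

24.6 MPa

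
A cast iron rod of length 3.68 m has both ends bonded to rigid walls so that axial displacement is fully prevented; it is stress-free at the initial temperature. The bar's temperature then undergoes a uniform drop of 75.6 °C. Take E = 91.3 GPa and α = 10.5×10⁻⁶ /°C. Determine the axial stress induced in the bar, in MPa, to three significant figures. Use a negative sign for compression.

72.5 MPa

Free thermal expansion αLΔT = 10.5e-6 · 3680 · -75.6 = -2.921 mm.
The walls impose strain ε = −(-2.921)/3680 = 7.9380e-04; σ = Eε = 91300 · 7.9380e-04 = 72.47 MPa.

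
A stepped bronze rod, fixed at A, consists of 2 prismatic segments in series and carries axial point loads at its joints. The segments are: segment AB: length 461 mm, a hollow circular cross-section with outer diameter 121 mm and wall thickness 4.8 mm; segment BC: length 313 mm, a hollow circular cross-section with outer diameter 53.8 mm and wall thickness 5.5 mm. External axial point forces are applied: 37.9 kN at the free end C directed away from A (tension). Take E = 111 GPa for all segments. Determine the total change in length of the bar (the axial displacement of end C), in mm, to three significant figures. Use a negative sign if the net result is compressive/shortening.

0.218 mm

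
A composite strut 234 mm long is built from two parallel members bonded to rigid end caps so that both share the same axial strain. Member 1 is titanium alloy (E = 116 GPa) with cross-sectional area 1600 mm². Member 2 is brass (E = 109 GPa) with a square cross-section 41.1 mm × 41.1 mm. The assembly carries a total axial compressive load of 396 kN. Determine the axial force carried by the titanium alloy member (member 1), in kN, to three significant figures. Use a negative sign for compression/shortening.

-199 kN

A_2 = 1689 mm².
Equal strain + equilibrium ⇒ each member carries load in proportion to AE: A₁E₁ = 185600000 N, A₂E₂ = 184100000 N, ΣAE = 369700000 N.
F₁ = P·A₁E₁/ΣAE = -396000·185600000/369700000 = -198800 N.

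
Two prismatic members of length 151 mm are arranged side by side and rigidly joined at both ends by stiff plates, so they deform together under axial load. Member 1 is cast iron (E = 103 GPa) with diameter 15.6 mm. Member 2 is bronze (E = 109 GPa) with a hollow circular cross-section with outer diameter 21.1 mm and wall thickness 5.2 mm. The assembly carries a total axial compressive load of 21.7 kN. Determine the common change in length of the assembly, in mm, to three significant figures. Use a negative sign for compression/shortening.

-0.0683 mm

A_1 = 191.1 mm².
A_2 = 259.7 mm².
Equal strain + equilibrium ⇒ each member carries load in proportion to AE: A₁E₁ = 19690000 N, A₂E₂ = 28310000 N, ΣAE = 48000000 N.
δ = PL/ΣAE = -21700·151/48000000 = -0.06827 mm.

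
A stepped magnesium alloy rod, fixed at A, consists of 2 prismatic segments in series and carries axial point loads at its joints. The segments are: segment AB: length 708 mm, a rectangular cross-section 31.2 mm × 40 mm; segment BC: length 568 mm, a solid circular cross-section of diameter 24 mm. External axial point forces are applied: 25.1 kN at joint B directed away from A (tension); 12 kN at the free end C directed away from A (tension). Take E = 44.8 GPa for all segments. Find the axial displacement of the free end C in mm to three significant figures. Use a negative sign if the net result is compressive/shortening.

Internal axial forces (sectioning from the free end, tension +): N_BC = 12 kN, N_AB = 37.1 kN.
A_AB = 1248 mm².
A_BC = 452.4 mm².
δ_AB = 37100·708/(1248·44800) = 0.4698 mm
δ_BC = 12000·568/(452.4·44800) = 0.3363 mm
δ = Σδ_i = 0.8061 mm.

0.806 mm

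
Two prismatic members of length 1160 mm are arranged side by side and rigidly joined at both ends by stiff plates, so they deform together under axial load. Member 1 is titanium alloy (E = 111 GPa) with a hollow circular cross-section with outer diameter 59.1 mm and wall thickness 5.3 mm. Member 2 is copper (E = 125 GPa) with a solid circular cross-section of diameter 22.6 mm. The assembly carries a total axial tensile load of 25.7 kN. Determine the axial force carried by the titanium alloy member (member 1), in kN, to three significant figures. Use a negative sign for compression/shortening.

17.1 kN

A_1 = 895.8 mm².
A_2 = 401.1 mm².
Equal strain + equilibrium ⇒ each member carries load in proportion to AE: A₁E₁ = 99430000 N, A₂E₂ = 50140000 N, ΣAE = 149600000 N.
F₁ = P·A₁E₁/ΣAE = 25700·99430000/149600000 = 17080 N.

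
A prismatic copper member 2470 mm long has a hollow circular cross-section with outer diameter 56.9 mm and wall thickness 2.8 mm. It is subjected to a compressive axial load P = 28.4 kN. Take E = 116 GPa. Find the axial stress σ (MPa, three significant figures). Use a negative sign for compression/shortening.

A = 475.9 mm².
σ = N/A = -28400/475.9 = -59.68 MPa.

-59.7 MPa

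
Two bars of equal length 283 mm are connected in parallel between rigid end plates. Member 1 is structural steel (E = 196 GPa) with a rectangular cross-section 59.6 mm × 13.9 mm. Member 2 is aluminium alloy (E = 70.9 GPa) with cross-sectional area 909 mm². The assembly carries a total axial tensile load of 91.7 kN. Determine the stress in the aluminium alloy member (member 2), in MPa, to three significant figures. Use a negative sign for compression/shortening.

A_1 = 828.4 mm².
Equal strain + equilibrium ⇒ each member carries load in proportion to AE: A₁E₁ = 162400000 N, A₂E₂ = 64450000 N, ΣAE = 226800000 N.
σ₂ = P·E₂/ΣAE = 91700·70900/226800000 = 28.66 MPa.

28.7 MPa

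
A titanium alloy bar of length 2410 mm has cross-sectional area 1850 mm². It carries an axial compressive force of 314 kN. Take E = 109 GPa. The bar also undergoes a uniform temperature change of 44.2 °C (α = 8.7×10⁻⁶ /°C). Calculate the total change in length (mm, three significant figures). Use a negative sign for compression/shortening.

-2.83 mm

δ_mech = NL/(AE) = -314000·2410/(1850·109000) = -3.753 mm.
δ_thermal = αLΔT = 8.7e-6·2410·44.2 = 0.9267 mm.
δ = δ_mech + δ_thermal = -2.826 mm.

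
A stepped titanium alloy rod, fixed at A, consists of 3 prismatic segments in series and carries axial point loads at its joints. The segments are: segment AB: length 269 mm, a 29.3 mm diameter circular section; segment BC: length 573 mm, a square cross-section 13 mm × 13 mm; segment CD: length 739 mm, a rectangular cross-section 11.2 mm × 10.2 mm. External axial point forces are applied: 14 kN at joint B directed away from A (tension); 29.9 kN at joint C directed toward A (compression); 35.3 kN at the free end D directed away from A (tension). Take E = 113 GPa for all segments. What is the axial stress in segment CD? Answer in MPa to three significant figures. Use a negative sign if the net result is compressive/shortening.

309 MPa

Internal axial forces (sectioning from the free end, tension +): N_CD = 35.3 kN, N_BC = 5.4 kN, N_AB = 19.4 kN.
A_CD = 114.2 mm².
σ_CD = N_CD/A_CD = 35300/114.2 = 309 MPa.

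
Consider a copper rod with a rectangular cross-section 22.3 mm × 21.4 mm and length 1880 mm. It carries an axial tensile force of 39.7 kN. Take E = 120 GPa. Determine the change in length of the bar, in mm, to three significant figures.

1.30 mm

A = 477.2 mm².
δ_mech = NL/(AE) = 39700·1880/(477.2·120000) = 1.303 mm.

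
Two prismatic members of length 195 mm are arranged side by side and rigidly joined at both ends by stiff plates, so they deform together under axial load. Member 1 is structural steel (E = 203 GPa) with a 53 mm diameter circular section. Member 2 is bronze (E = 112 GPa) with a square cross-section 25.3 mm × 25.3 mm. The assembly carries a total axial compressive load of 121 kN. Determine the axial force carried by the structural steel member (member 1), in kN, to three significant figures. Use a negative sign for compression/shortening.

-104 kN

A_1 = 2206 mm².
A_2 = 640.1 mm².
Equal strain + equilibrium ⇒ each member carries load in proportion to AE: A₁E₁ = 447900000 N, A₂E₂ = 71690000 N, ΣAE = 519500000 N.
F₁ = P·A₁E₁/ΣAE = -121000·447900000/519500000 = -104300 N.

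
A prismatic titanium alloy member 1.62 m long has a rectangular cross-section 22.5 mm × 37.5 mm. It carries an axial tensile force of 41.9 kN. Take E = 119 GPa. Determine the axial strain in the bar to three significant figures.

A = 843.8 mm².
σ = N/A = 49.66 MPa; ε = σ/E = 49.66/119000 = 4.173e-04.

4.17e-04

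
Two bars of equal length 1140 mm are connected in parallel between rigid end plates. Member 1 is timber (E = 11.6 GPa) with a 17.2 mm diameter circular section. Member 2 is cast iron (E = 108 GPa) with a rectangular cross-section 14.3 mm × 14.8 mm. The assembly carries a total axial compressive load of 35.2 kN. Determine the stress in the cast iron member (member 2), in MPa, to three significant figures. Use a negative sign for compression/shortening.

A_1 = 232.4 mm².
A_2 = 211.6 mm².
Equal strain + equilibrium ⇒ each member carries load in proportion to AE: A₁E₁ = 2695000 N, A₂E₂ = 22860000 N, ΣAE = 25550000 N.
σ₂ = P·E₂/ΣAE = -35200·108000/25550000 = -148.8 MPa.

-149 MPa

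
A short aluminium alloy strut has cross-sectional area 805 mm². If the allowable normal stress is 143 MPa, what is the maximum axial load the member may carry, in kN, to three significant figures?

115 kN

P_max = σ_allow · A = 143 · 805 = 115100 N = 115.1 kN.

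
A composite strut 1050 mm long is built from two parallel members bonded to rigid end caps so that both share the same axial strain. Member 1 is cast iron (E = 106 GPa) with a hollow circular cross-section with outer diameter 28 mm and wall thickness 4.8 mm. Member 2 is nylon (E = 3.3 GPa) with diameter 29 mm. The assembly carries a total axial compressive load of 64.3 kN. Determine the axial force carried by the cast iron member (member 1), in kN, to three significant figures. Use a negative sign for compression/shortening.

A_1 = 349.8 mm².
A_2 = 660.5 mm².
Equal strain + equilibrium ⇒ each member carries load in proportion to AE: A₁E₁ = 37080000 N, A₂E₂ = 2180000 N, ΣAE = 39260000 N.
F₁ = P·A₁E₁/ΣAE = -64300·37080000/39260000 = -60730 N.

-60.7 kN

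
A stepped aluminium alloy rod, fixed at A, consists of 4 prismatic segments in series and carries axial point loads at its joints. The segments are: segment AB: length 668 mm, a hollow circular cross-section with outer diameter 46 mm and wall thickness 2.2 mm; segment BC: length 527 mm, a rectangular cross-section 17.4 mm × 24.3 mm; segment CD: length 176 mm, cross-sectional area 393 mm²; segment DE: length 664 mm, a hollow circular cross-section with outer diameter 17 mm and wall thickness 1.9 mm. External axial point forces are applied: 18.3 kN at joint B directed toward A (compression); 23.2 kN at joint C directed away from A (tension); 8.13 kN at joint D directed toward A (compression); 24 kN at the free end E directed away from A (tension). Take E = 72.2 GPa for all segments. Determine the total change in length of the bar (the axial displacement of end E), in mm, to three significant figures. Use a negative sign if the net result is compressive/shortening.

3.86 mm

Internal axial forces (sectioning from the free end, tension +): N_DE = 24 kN, N_CD = 15.87 kN, N_BC = 39.07 kN, N_AB = 20.77 kN.
A_AB = 302.7 mm².
A_BC = 422.8 mm².
A_DE = 90.13 mm².
δ_AB = 20770·668/(302.7·72200) = 0.6348 mm
δ_BC = 39070·527/(422.8·72200) = 0.6745 mm
δ_CD = 15870·176/(393·72200) = 0.09844 mm
δ_DE = 24000·664/(90.13·72200) = 2.449 mm
δ = Σδ_i = 3.857 mm.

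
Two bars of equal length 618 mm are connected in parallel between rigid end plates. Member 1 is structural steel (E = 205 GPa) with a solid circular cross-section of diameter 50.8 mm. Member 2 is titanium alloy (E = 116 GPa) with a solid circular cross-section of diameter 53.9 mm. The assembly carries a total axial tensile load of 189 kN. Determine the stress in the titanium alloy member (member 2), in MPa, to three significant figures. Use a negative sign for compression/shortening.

A_1 = 2027 mm².
A_2 = 2282 mm².
Equal strain + equilibrium ⇒ each member carries load in proportion to AE: A₁E₁ = 415500000 N, A₂E₂ = 264700000 N, ΣAE = 680200000 N.
σ₂ = P·E₂/ΣAE = 189000·116000/680200000 = 32.23 MPa.

32.2 MPa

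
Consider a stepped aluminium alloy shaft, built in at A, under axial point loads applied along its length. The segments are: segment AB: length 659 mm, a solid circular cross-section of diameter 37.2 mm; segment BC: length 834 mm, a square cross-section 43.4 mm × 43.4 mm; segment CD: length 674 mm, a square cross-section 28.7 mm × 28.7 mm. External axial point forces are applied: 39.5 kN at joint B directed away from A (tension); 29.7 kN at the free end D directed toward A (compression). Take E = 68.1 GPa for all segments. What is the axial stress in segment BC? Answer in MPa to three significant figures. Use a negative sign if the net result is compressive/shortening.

Internal axial forces (sectioning from the free end, tension +): N_CD = -29.7 kN, N_BC = -29.7 kN, N_AB = 9.8 kN.
A_BC = 1884 mm².
σ_BC = N_BC/A_BC = -29700/1884 = -15.77 MPa.

-15.8 MPa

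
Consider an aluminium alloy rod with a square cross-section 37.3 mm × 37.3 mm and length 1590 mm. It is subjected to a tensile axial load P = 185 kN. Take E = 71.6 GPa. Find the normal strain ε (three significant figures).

A = 1391 mm².
σ = N/A = 133 MPa; ε = σ/E = 133/71600 = 1.857e-03.

0.00186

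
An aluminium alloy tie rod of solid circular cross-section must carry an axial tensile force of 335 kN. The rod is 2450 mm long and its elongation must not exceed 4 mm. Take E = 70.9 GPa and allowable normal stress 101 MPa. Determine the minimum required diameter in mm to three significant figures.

65.0 mm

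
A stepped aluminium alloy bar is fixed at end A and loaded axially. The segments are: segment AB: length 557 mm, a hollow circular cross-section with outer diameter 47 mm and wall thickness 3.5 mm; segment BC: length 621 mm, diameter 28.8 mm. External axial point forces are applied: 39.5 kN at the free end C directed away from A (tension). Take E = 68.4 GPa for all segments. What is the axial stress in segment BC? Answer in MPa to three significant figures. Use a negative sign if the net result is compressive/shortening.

60.6 MPa

Internal axial forces (sectioning from the free end, tension +): N_BC = 39.5 kN, N_AB = 39.5 kN.
A_BC = 651.4 mm².
σ_BC = N_BC/A_BC = 39500/651.4 = 60.63 MPa.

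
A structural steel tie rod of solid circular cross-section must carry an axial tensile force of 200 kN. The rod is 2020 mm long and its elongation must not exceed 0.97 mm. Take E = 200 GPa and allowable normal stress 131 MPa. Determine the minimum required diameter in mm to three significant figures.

Required area A ≥ P/σ_allow = 200000/131 = 1527 mm².
For a solid circular section, d ≥ √(4A/π) = 44.09 mm.
Elongation limit: A ≥ PL/(Eδ_allow) = 200000·2020/(200000·0.97) = 2082 mm² ⇒ d ≥ 51.49 mm.
The elongation limit governs.

51.5 mm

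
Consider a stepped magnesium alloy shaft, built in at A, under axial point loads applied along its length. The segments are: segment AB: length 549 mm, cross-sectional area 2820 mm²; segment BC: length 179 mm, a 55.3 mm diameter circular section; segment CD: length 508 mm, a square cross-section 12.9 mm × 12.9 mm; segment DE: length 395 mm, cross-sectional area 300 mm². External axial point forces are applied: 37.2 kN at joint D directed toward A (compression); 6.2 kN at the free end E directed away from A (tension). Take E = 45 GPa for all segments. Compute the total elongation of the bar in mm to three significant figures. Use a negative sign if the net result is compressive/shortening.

-2.11 mm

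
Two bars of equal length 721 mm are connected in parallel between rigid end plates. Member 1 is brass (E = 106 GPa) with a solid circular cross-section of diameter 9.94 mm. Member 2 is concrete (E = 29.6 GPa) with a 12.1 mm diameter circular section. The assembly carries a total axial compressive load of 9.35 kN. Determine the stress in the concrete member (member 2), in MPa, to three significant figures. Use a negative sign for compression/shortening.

A_1 = 77.6 mm².
A_2 = 115 mm².
Equal strain + equilibrium ⇒ each member carries load in proportion to AE: A₁E₁ = 8226000 N, A₂E₂ = 3404000 N, ΣAE = 11630000 N.
σ₂ = P·E₂/ΣAE = -9350·29600/11630000 = -23.8 MPa.

-23.8 MPa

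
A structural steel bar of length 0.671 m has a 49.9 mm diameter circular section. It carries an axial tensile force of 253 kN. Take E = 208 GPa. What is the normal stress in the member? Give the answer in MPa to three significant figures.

129 MPa

A = 1956 mm².
σ = N/A = 253000/1956 = 129.4 MPa.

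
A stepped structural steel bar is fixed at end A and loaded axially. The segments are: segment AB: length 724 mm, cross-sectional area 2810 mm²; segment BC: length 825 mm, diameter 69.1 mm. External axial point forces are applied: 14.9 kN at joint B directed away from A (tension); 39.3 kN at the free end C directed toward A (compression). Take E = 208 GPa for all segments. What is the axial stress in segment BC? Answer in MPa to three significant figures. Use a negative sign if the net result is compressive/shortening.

Internal axial forces (sectioning from the free end, tension +): N_BC = -39.3 kN, N_AB = -24.4 kN.
A_BC = 3750 mm².
σ_BC = N_BC/A_BC = -39300/3750 = -10.48 MPa.

-10.5 MPa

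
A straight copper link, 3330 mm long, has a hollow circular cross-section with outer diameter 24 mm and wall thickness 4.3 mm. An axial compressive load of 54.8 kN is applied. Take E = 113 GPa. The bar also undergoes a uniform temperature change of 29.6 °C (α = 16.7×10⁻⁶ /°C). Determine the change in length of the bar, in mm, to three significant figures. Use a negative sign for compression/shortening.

A = 266.1 mm².
δ_mech = NL/(AE) = -54800·3330/(266.1·113000) = -6.068 mm.
δ_thermal = αLΔT = 16.7e-6·3330·29.6 = 1.646 mm.
δ = δ_mech + δ_thermal = -4.422 mm.

-4.42 mm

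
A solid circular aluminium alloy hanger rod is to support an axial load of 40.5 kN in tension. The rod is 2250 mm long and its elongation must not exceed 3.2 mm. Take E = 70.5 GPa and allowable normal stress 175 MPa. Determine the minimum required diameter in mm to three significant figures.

Required area A ≥ P/σ_allow = 40500/175 = 231.4 mm².
For a solid circular section, d ≥ √(4A/π) = 17.17 mm.
Elongation limit: A ≥ PL/(Eδ_allow) = 40500·2250/(70500·3.2) = 403.9 mm² ⇒ d ≥ 22.68 mm.
The elongation limit governs.

22.7 mm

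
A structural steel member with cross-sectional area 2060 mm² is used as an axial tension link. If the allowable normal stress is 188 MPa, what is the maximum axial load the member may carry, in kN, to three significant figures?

P_max = σ_allow · A = 188 · 2060 = 387300 N = 387.3 kN.

387 kN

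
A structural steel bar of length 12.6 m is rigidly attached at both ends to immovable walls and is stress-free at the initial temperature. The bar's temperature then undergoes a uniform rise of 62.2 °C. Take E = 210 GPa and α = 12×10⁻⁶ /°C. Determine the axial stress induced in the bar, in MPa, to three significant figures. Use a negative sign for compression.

-157 MPa

Free thermal expansion αLΔT = 12e-6 · 12600 · 62.2 = 9.405 mm.
The walls impose strain ε = −(9.405)/12600 = -7.4640e-04; σ = Eε = 210000 · -7.4640e-04 = -156.7 MPa.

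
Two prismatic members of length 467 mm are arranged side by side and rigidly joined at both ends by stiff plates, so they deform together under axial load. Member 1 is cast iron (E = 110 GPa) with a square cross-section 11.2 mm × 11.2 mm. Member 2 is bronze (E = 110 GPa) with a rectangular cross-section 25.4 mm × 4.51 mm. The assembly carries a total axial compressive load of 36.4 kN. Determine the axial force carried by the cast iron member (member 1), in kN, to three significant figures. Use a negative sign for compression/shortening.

-19.0 kN

A_1 = 125.4 mm².
A_2 = 114.6 mm².
Equal strain + equilibrium ⇒ each member carries load in proportion to AE: A₁E₁ = 13800000 N, A₂E₂ = 12600000 N, ΣAE = 26400000 N.
F₁ = P·A₁E₁/ΣAE = -36400·13800000/26400000 = -19030 N.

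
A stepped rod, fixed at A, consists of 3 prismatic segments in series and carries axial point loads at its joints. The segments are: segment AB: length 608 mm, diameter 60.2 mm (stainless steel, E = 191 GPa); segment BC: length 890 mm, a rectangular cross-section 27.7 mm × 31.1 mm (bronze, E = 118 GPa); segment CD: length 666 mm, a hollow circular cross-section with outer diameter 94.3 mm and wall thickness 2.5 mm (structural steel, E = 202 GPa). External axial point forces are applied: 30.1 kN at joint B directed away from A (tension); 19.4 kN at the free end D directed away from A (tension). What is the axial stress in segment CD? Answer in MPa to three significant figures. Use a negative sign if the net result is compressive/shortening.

26.9 MPa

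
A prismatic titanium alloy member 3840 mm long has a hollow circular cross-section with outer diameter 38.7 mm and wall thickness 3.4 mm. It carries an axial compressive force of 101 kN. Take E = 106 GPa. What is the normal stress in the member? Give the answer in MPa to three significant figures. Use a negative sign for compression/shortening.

-268 MPa

A = 377.1 mm².
σ = N/A = -101000/377.1 = -267.9 MPa.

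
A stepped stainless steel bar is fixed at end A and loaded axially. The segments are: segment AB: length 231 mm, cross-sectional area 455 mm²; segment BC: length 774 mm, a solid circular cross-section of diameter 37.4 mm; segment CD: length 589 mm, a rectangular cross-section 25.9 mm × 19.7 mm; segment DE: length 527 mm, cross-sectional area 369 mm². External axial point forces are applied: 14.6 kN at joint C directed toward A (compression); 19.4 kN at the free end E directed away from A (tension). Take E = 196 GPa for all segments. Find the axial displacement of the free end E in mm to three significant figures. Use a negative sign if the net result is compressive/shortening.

Internal axial forces (sectioning from the free end, tension +): N_DE = 19.4 kN, N_CD = 19.4 kN, N_BC = 4.8 kN, N_AB = 4.8 kN.
A_BC = 1099 mm².
A_CD = 510.2 mm².
δ_AB = 4800·231/(455·196000) = 0.01243 mm
δ_BC = 4800·774/(1099·196000) = 0.01725 mm
δ_CD = 19400·589/(510.2·196000) = 0.1143 mm
δ_DE = 19400·527/(369·196000) = 0.1414 mm
δ = Σδ_i = 0.2853 mm.

0.285 mm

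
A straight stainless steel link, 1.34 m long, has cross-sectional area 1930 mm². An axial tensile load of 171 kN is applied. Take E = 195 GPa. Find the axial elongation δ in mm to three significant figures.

δ_mech = NL/(AE) = 171000·1340/(1930·195000) = 0.6088 mm.

0.609 mm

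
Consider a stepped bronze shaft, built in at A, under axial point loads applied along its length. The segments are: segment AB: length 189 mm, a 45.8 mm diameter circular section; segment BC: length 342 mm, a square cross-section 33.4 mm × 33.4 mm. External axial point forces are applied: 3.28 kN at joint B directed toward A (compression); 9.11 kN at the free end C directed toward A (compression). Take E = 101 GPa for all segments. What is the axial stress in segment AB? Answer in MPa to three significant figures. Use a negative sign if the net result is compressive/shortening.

Internal axial forces (sectioning from the free end, tension +): N_BC = -9.11 kN, N_AB = -12.39 kN.
A_AB = 1647 mm².
σ_AB = N_AB/A_AB = -12390/1647 = -7.521 MPa.

-7.52 MPa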